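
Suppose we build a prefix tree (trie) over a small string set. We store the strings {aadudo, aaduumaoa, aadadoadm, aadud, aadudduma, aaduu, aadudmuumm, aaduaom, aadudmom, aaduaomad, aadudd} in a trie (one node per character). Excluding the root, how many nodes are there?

Trie structure (* marks end of a word):
(root)
└─ a
   └─ a
      └─ d
         ├─ a
         │  └─ d
         │     └─ o
         │        └─ a
         │           └─ d
         │              └─ m *
         └─ u
            ├─ a
            │  └─ o
            │     └─ m *
            │        └─ a
            │           └─ d *
            ├─ d *
            │  ├─ d *
            │  │  └─ u
            │  │     └─ m
            │  │        └─ a *
            │  ├─ m
            │  │  ├─ o
            │  │  │  └─ m *
            │  │  └─ u
            │  │     └─ u
            │  │        └─ m
            │  │           └─ m *
            │  └─ o *
            └─ u *
               └─ m
                  └─ a
                     └─ o
                        └─ a *
Counting every labelled node above: 33.

33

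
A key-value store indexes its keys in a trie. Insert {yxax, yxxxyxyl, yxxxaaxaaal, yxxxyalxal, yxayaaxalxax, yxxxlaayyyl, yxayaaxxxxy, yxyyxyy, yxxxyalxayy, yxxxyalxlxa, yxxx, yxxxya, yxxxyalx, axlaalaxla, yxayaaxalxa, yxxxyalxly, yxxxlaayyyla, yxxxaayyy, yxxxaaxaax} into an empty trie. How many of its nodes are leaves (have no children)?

14

Leaves are exactly the stored words that no other stored word extends.
Those words: "axlaalaxla", "yxax", "yxayaaxalxax", "yxayaaxxxxy", "yxxxaaxaaal", "yxxxaaxaax", "yxxxaayyy", "yxxxlaayyyla", "yxxxyalxal", "yxxxyalxayy", "yxxxyalxlxa", "yxxxyalxly", "yxxxyxyl", "yxyyxyy"
Leaf count: 14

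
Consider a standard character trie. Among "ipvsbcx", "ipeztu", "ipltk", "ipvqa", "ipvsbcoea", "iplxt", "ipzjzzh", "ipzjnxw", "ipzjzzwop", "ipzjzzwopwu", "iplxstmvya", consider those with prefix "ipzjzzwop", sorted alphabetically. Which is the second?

ipzjzzwopwu

Words with prefix "ipzjzzwop", in lexicographic order: "ipzjzzwop", "ipzjzzwopwu"
The 2nd is ipzjzzwopwu.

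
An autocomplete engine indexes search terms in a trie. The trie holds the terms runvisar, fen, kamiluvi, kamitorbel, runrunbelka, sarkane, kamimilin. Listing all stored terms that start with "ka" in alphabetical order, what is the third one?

Words with prefix "ka", in lexicographic order: "kamiluvi", "kamimilin", "kamitorbel"
The 3rd is kamitorbel.

kamitorbel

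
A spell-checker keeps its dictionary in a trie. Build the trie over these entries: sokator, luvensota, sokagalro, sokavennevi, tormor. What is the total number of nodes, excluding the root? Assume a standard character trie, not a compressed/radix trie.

For each word, the new-node count is its length minus the longest prefix already in the trie:
  "sokator" → 7 new (s, o, k, a, t, o, r)
  "luvensota" → 9 new (l, u, v, e, n, s, o, t, a)
  "sokagalro" → prefix "soka" already present; 5 new (g, a, l, r, o)
  "sokavennevi" → prefix "soka" already present; 7 new (v, e, n, n, e, v, i)
  "tormor" → 6 new (t, o, r, m, o, r)
Total nodes = 7 + 9 + 5 + 7 + 6 = 34

34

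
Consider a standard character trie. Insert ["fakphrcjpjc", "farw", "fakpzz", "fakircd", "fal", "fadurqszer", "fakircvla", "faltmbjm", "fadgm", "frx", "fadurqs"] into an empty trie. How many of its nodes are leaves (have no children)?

Leaves are exactly the stored words that no other stored word extends.
Those words: "fadgm", "fadurqszer", "fakircd", "fakircvla", "fakphrcjpjc", "fakpzz", "faltmbjm", "farw", "frx"
Leaf count: 9

9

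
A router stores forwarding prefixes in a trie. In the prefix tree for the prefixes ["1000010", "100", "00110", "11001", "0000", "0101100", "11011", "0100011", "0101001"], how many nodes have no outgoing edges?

8

Leaves are exactly the stored words that no other stored word extends.
Those words: "0000", "00110", "0100011", "0101001", "0101100", "1000010", "11001", "11011"
Leaf count: 8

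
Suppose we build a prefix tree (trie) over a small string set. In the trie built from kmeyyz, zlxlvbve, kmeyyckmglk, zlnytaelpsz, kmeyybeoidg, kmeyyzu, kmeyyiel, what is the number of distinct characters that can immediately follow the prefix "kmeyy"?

4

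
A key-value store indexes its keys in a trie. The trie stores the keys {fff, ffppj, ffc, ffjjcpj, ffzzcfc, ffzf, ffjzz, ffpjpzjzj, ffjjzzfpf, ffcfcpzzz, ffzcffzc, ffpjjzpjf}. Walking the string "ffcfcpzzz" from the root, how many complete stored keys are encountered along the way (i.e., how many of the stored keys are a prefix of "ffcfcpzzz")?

2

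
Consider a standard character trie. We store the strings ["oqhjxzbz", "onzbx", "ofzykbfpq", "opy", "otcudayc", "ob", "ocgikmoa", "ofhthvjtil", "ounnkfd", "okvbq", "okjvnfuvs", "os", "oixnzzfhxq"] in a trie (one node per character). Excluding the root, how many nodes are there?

72

Count nodes per top-level branch (shared prefixes stored once):
  'o'-branch (ob, ocgikmoa, ofhthvjtil, ofzykbfpq, oixnzzfhxq, okjvnfuvs, okvbq, onzbx, opy, oqhjxzbz, os, otcudayc, ounnkfd): 72 nodes
Sum: 72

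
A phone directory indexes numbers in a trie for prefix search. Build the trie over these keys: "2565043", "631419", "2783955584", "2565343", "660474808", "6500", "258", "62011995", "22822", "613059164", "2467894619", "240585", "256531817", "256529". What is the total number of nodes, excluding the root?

Insert word by word; a character creates a node only if that edge doesn't already exist:
  "2565043" → 7 new (2, 5, 6, 5, 0, 4, 3)
  "631419" → 6 new (6, 3, 1, 4, 1, 9)
  "2783955584" → prefix "2" already present; 9 new (7, 8, 3, 9, 5, 5, 5, 8, 4)
  "2565343" → prefix "2565" already present; 3 new (3, 4, 3)
  "660474808" → prefix "6" already present; 8 new (6, 0, 4, 7, 4, 8, 0, 8)
  "6500" → prefix "6" already present; 3 new (5, 0, 0)
  "258" → prefix "25" already present; 1 new (8)
  "62011995" → prefix "6" already present; 7 new (2, 0, 1, 1, 9, 9, 5)
  "22822" → prefix "2" already present; 4 new (2, 8, 2, 2)
  "613059164" → prefix "6" already present; 8 new (1, 3, 0, 5, 9, 1, 6, 4)
  "2467894619" → prefix "2" already present; 9 new (4, 6, 7, 8, 9, 4, 6, 1, 9)
  "240585" → prefix "24" already present; 4 new (0, 5, 8, 5)
  "256531817" → prefix "25653" already present; 4 new (1, 8, 1, 7)
  "256529" → prefix "2565" already present; 2 new (2, 9)
Total nodes = 7 + 6 + 9 + 3 + 8 + 3 + 1 + 7 + 4 + 8 + 9 + 4 + 4 + 2 = 75

75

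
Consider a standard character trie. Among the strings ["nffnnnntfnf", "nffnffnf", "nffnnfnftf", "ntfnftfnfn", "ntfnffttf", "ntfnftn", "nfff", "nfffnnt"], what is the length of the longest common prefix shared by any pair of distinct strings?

6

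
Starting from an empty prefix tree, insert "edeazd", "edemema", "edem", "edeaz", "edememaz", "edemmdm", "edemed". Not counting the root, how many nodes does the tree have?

15

Trace insertions, counting only characters that open a new branch:
  "edeazd" → 6 new (e, d, e, a, z, d)
  "edemema" → prefix "ede" already present; 4 new (m, e, m, a)
  "edem" → prefix "edem" already present; 0 new (none)
  "edeaz" → prefix "edeaz" already present; 0 new (none)
  "edememaz" → prefix "edemema" already present; 1 new (z)
  "edemmdm" → prefix "edem" already present; 3 new (m, d, m)
  "edemed" → prefix "edeme" already present; 1 new (d)
Total nodes = 6 + 4 + 0 + 0 + 1 + 3 + 1 = 15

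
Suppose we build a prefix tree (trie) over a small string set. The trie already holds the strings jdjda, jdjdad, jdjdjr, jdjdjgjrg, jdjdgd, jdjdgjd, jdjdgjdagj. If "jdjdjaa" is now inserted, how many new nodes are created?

Walking "jdjdjaa" from the root, the first 5 characters ("jdjdj") follow existing edges; "a" is the first miss.
Each of the 2 remaining characters creates one node.

2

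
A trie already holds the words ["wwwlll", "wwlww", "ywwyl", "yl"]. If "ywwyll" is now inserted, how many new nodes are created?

1

The longest prefix of "ywwyll" already in the trie is "ywwyl" (length 5).
New nodes needed: |"ywwyll"| − 5 = 6 − 5 = 1.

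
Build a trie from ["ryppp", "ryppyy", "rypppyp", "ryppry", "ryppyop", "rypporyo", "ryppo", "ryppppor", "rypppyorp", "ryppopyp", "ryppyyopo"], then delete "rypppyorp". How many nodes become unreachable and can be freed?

3

A node on "rypppyorp"'s path can go only if nothing else ends at it or branches off below it.
The suffix "orp" (3 nodes) is used only by "rypppyorp"; the node for "rypppy" still has the child "p", so pruning stops there.
Nodes removed: 3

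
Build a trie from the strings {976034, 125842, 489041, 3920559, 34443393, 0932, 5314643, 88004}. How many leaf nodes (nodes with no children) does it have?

Leaves are exactly the stored words that no other stored word extends.
Those words: "0932", "125842", "34443393", "3920559", "489041", "5314643", "88004", "976034"
Leaf count: 8

8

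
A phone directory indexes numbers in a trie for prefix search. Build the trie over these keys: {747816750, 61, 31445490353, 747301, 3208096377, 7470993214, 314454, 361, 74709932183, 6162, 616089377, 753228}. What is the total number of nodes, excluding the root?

58

Count nodes per top-level branch (shared prefixes stored once):
  '3'-branch (314454, 31445490353, 3208096377, 361): 22 nodes
  '6'-branch (61, 616089377, 6162): 10 nodes
  '7'-branch (7470993214, 74709932183, 747301, 747816750, 753228): 26 nodes
Sum: 58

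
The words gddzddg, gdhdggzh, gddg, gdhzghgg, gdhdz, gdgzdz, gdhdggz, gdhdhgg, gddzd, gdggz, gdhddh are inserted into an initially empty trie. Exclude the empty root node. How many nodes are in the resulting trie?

31

Trie structure (* marks end of a word):
(root)
└─ g
   └─ d
      ├─ d
      │  ├─ g *
      │  └─ z
      │     └─ d *
      │        └─ d
      │           └─ g *
      ├─ g
      │  ├─ g
      │  │  └─ z *
      │  └─ z
      │     └─ d
      │        └─ z *
      └─ h
         ├─ d
         │  ├─ d
         │  │  └─ h *
         │  ├─ g
         │  │  └─ g
         │  │     └─ z *
         │  │        └─ h *
         │  ├─ h
         │  │  └─ g
         │  │     └─ g *
         │  └─ z *
         └─ z
            └─ g
               └─ h
                  └─ g
                     └─ g *
Counting every labelled node above: 31.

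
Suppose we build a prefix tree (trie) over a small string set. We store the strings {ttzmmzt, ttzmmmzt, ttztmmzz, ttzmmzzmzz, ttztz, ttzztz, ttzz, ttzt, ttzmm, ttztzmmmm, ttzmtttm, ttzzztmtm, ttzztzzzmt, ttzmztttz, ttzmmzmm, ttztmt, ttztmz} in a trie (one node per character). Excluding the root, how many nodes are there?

49

For each word, the new-node count is its length minus the longest prefix already in the trie:
  "ttzmmzt" → 7 new (t, t, z, m, m, z, t)
  "ttzmmmzt" → prefix "ttzmm" already present; 3 new (m, z, t)
  "ttztmmzz" → prefix "ttz" already present; 5 new (t, m, m, z, z)
  "ttzmmzzmzz" → prefix "ttzmmz" already present; 4 new (z, m, z, z)
  "ttztz" → prefix "ttzt" already present; 1 new (z)
  "ttzztz" → prefix "ttz" already present; 3 new (z, t, z)
  "ttzz" → prefix "ttzz" already present; 0 new (none)
  "ttzt" → prefix "ttzt" already present; 0 new (none)
  "ttzmm" → prefix "ttzmm" already present; 0 new (none)
  "ttztzmmmm" → prefix "ttztz" already present; 4 new (m, m, m, m)
  "ttzmtttm" → prefix "ttzm" already present; 4 new (t, t, t, m)
  "ttzzztmtm" → prefix "ttzz" already present; 5 new (z, t, m, t, m)
  "ttzztzzzmt" → prefix "ttzztz" already present; 4 new (z, z, m, t)
  "ttzmztttz" → prefix "ttzm" already present; 5 new (z, t, t, t, z)
  "ttzmmzmm" → prefix "ttzmmz" already present; 2 new (m, m)
  "ttztmt" → prefix "ttztm" already present; 1 new (t)
  "ttztmz" → prefix "ttztm" already present; 1 new (z)
Total nodes = 7 + 3 + 5 + 4 + 1 + 3 + 0 + 0 + 0 + 4 + 4 + 5 + 4 + 5 + 2 + 1 + 1 = 49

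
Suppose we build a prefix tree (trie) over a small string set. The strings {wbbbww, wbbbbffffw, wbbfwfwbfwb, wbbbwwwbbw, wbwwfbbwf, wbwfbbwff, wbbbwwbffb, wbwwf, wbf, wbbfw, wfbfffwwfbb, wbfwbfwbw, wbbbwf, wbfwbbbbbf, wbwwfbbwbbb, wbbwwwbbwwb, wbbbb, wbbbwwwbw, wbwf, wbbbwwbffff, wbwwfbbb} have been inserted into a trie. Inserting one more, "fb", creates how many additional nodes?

Nothing in the trie begins with "f"; the whole of "fb" is new.
2 − 0 = 2 new nodes.

2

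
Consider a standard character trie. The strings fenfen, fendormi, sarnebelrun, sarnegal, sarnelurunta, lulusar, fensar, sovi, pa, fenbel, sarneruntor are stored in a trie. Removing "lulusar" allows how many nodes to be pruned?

7

Walk "lulusar" from the leaf back toward the root, removing each node that no remaining word uses.
No other word shares any prefix with "lulusar", so all 7 of its nodes go.
Nodes removed: 7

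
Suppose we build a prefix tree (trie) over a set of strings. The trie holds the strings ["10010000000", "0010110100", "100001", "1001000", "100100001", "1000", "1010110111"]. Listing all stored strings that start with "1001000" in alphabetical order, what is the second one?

10010000000

DFS of the "1001000" subtree visits, in order: "1001000", "10010000000", "100100001"
The 2nd is 10010000000.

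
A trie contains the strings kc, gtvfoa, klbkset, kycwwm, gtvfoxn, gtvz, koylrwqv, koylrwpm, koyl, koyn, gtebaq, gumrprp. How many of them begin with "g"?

Filter for entries beginning with "g":
Matches: "gtebaq", "gtvfoa", "gtvfoxn", "gtvz", "gumrprp"
Count: 5

5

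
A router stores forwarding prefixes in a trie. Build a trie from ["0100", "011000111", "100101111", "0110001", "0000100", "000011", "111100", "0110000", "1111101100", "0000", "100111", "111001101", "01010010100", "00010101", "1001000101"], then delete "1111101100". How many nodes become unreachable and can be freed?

A node on "1111101100"'s path can go only if nothing else ends at it or branches off below it.
The suffix "101100" (6 nodes) is used only by "1111101100"; the node for "1111" still has the child "0", so pruning stops there.
Nodes removed: 6

6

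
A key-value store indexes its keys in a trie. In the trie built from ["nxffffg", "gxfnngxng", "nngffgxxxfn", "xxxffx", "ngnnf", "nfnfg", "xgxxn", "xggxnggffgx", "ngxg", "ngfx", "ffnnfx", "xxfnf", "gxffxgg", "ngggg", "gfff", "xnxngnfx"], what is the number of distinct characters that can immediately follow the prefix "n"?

4

Walk "n" from the root, arriving at one node.
Characters that immediately follow "n" among the stored strings: {f, g, n, x}.
That node has 4 child edges.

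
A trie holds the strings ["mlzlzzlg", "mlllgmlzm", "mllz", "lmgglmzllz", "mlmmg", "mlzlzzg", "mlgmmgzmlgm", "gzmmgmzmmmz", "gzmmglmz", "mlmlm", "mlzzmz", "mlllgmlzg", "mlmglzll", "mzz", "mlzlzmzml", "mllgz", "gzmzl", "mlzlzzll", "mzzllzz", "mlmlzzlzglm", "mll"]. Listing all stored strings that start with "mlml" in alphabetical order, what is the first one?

mlmlm

Words with prefix "mlml", in lexicographic order: "mlmlm", "mlmlzzlzglm"
The 1st is mlmlm.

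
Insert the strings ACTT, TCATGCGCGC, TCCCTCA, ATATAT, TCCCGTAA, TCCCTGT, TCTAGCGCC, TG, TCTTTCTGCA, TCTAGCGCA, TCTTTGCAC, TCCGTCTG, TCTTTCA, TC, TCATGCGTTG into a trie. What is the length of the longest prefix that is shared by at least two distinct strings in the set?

The deepest shared node is where two words last agree before diverging.
"TCTAGCGCA" and "TCTAGCGCC" agree on "TCTAGCGC" (8 characters) before diverging; nothing deeper is shared.
Longest shared-prefix length: 8

8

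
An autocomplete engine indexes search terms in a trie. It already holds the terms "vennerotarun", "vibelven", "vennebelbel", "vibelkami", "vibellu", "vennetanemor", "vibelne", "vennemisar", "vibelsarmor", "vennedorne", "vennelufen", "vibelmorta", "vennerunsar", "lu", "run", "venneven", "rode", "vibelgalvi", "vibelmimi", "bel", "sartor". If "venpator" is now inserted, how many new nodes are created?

"ven" is already a path in the trie; the remaining "pator" must be added.
New nodes needed: |"venpator"| − 3 = 8 − 3 = 5.

5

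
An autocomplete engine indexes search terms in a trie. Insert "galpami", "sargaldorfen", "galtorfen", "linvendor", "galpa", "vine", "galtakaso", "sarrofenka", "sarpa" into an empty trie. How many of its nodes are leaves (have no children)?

8

Leaves are exactly the stored words that no other stored word extends.
Those words: "galpami", "galtakaso", "galtorfen", "linvendor", "sargaldorfen", "sarpa", "sarrofenka", "vine"
Leaf count: 8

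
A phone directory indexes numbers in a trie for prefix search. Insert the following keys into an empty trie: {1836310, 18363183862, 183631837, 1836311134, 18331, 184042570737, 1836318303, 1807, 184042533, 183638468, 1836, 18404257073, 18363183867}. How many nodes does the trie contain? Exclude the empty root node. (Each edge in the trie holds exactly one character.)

Trace insertions, counting only characters that open a new branch:
  "1836310" → 7 new (1, 8, 3, 6, 3, 1, 0)
  "18363183862" → prefix "183631" already present; 5 new (8, 3, 8, 6, 2)
  "183631837" → prefix "18363183" already present; 1 new (7)
  "1836311134" → prefix "183631" already present; 4 new (1, 1, 3, 4)
  "18331" → prefix "183" already present; 2 new (3, 1)
  "184042570737" → prefix "18" already present; 10 new (4, 0, 4, 2, 5, 7, 0, 7, 3, 7)
  "1836318303" → prefix "18363183" already present; 2 new (0, 3)
  "1807" → prefix "18" already present; 2 new (0, 7)
  "184042533" → prefix "1840425" already present; 2 new (3, 3)
  "183638468" → prefix "18363" already present; 4 new (8, 4, 6, 8)
  "1836" → prefix "1836" already present; 0 new (none)
  "18404257073" → prefix "18404257073" already present; 0 new (none)
  "18363183867" → prefix "1836318386" already present; 1 new (7)
Total nodes = 7 + 5 + 1 + 4 + 2 + 10 + 2 + 2 + 2 + 4 + 0 + 0 + 1 = 40

40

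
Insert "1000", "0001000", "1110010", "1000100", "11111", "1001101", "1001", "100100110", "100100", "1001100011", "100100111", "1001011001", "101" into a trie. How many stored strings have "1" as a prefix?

12

Walk to "1"; the words in its subtree are exactly those with that prefix.
Matches: "1000", "1000100", "1001", "100100", "100100110", "100100111", "1001011001", "1001100011", "1001101", "101", "1110010", "11111"
Count: 12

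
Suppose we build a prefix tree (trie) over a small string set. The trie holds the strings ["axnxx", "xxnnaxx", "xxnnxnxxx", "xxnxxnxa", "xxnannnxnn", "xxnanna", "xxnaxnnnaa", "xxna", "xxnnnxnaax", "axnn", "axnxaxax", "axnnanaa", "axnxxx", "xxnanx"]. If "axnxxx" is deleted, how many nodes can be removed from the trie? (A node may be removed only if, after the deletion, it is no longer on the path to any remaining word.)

A node on "axnxxx"'s path can go only if nothing else ends at it or branches off below it.
The suffix "x" (1 node) is used only by "axnxxx"; "axnxx" is itself a stored word, so pruning stops there.
Nodes removed: 1

1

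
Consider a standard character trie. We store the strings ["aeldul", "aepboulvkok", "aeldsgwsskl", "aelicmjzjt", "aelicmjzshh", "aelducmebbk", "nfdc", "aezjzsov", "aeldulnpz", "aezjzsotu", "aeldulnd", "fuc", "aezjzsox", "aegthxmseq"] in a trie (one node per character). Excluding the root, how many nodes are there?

For each word, the new-node count is its length minus the longest prefix already in the trie:
  "aeldul" → 6 new (a, e, l, d, u, l)
  "aepboulvkok" → prefix "ae" already present; 9 new (p, b, o, u, l, v, k, o, k)
  "aeldsgwsskl" → prefix "aeld" already present; 7 new (s, g, w, s, s, k, l)
  "aelicmjzjt" → prefix "ael" already present; 7 new (i, c, m, j, z, j, t)
  "aelicmjzshh" → prefix "aelicmjz" already present; 3 new (s, h, h)
  "aelducmebbk" → prefix "aeldu" already present; 6 new (c, m, e, b, b, k)
  "nfdc" → 4 new (n, f, d, c)
  "aezjzsov" → prefix "ae" already present; 6 new (z, j, z, s, o, v)
  "aeldulnpz" → prefix "aeldul" already present; 3 new (n, p, z)
  "aezjzsotu" → prefix "aezjzso" already present; 2 new (t, u)
  "aeldulnd" → prefix "aelduln" already present; 1 new (d)
  "fuc" → 3 new (f, u, c)
  "aezjzsox" → prefix "aezjzso" already present; 1 new (x)
  "aegthxmseq" → prefix "ae" already present; 8 new (g, t, h, x, m, s, e, q)
Total nodes = 6 + 9 + 7 + 7 + 3 + 6 + 4 + 6 + 3 + 2 + 1 + 3 + 1 + 8 = 66

66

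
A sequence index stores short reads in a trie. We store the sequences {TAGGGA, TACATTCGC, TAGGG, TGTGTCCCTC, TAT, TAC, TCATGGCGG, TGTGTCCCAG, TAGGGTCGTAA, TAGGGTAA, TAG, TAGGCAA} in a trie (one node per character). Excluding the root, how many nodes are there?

44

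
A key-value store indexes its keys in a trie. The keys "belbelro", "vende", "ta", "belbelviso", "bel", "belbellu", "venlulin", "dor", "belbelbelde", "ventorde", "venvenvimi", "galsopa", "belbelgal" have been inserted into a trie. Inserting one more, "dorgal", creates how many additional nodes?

3

The longest prefix of "dorgal" already in the trie is "dor" (length 3).
Each of the 3 remaining characters creates one node.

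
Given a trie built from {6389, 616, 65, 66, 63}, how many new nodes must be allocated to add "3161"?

4

"3161" shares no prefix with any stored word, so all 4 characters open new nodes.
4 − 0 = 4 new nodes.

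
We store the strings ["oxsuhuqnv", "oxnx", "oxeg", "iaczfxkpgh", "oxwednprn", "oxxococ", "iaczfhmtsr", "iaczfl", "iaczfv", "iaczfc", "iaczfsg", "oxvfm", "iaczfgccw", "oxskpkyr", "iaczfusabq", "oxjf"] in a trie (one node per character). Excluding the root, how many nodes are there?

64

Trace insertions, counting only characters that open a new branch:
  "oxsuhuqnv" → 9 new (o, x, s, u, h, u, q, n, v)
  "oxnx" → prefix "ox" already present; 2 new (n, x)
  "oxeg" → prefix "ox" already present; 2 new (e, g)
  "iaczfxkpgh" → 10 new (i, a, c, z, f, x, k, p, g, h)
  "oxwednprn" → prefix "ox" already present; 7 new (w, e, d, n, p, r, n)
  "oxxococ" → prefix "ox" already present; 5 new (x, o, c, o, c)
  "iaczfhmtsr" → prefix "iaczf" already present; 5 new (h, m, t, s, r)
  "iaczfl" → prefix "iaczf" already present; 1 new (l)
  "iaczfv" → prefix "iaczf" already present; 1 new (v)
  "iaczfc" → prefix "iaczf" already present; 1 new (c)
  "iaczfsg" → prefix "iaczf" already present; 2 new (s, g)
  "oxvfm" → prefix "ox" already present; 3 new (v, f, m)
  "iaczfgccw" → prefix "iaczf" already present; 4 new (g, c, c, w)
  "oxskpkyr" → prefix "oxs" already present; 5 new (k, p, k, y, r)
  "iaczfusabq" → prefix "iaczf" already present; 5 new (u, s, a, b, q)
  "oxjf" → prefix "ox" already present; 2 new (j, f)
Total nodes = 9 + 2 + 2 + 10 + 7 + 5 + 5 + 1 + 1 + 1 + 2 + 3 + 4 + 5 + 5 + 2 = 64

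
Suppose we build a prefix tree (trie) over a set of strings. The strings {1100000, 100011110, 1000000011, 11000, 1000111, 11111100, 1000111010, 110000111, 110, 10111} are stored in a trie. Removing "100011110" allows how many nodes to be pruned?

2

A node on "100011110"'s path can go only if nothing else ends at it or branches off below it.
The suffix "10" (2 nodes) is used only by "100011110"; the node for "1000111" still has the child "0", so pruning stops there.
Nodes removed: 2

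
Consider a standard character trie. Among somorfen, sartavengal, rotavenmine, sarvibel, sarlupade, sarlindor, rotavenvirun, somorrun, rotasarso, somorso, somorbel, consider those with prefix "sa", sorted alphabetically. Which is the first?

sarlindor

DFS of the "sa" subtree visits, in order: "sarlindor", "sarlupade", "sartavengal", "sarvibel"
The 1st is sarlindor.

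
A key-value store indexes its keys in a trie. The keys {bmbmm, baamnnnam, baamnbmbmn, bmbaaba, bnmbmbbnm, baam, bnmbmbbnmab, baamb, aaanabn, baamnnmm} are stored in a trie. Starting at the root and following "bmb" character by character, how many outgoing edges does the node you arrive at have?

2

The children of the "bmb" node are the distinct next characters among strings starting with "bmb".
Characters that immediately follow "bmb" among the stored strings: {a, m}.
That node has 2 child edges.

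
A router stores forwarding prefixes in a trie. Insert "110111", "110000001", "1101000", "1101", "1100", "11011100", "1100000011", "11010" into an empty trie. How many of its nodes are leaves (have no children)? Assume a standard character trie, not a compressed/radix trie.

3

Leaves are exactly the stored words that no other stored word extends.
Those words: "1100000011", "1101000", "11011100"
Leaf count: 3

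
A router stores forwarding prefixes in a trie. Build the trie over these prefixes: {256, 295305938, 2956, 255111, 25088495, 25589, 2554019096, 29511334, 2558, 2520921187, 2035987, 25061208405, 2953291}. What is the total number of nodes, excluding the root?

61

Insert word by word; a character creates a node only if that edge doesn't already exist:
  "256" → 3 new (2, 5, 6)
  "295305938" → prefix "2" already present; 8 new (9, 5, 3, 0, 5, 9, 3, 8)
  "2956" → prefix "295" already present; 1 new (6)
  "255111" → prefix "25" already present; 4 new (5, 1, 1, 1)
  "25088495" → prefix "25" already present; 6 new (0, 8, 8, 4, 9, 5)
  "25589" → prefix "255" already present; 2 new (8, 9)
  "2554019096" → prefix "255" already present; 7 new (4, 0, 1, 9, 0, 9, 6)
  "29511334" → prefix "295" already present; 5 new (1, 1, 3, 3, 4)
  "2558" → prefix "2558" already present; 0 new (none)
  "2520921187" → prefix "25" already present; 8 new (2, 0, 9, 2, 1, 1, 8, 7)
  "2035987" → prefix "2" already present; 6 new (0, 3, 5, 9, 8, 7)
  "25061208405" → prefix "250" already present; 8 new (6, 1, 2, 0, 8, 4, 0, 5)
  "2953291" → prefix "2953" already present; 3 new (2, 9, 1)
Total nodes = 3 + 8 + 1 + 4 + 6 + 2 + 7 + 5 + 0 + 8 + 6 + 8 + 3 = 61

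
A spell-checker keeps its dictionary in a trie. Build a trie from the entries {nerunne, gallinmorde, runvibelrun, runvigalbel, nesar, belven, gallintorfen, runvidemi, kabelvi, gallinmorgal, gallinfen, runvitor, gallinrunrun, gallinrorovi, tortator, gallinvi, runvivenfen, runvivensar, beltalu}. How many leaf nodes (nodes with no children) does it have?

A leaf is a node with no children — equivalently, the end of a word that is not a proper prefix of any other stored word.
Those words: "beltalu", "belven", "gallinfen", "gallinmorde", "gallinmorgal", "gallinrorovi", "gallinrunrun", "gallintorfen", "gallinvi", "kabelvi", "nerunne", "nesar", "runvibelrun", "runvidemi", "runvigalbel", "runvitor", "runvivenfen", "runvivensar", "tortator"
Leaf count: 19

19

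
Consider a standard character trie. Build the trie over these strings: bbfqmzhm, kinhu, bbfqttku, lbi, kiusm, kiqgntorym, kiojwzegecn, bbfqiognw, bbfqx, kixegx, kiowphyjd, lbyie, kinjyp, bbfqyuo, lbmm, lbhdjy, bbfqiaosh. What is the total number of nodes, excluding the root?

For each word, the new-node count is its length minus the longest prefix already in the trie:
  "bbfqmzhm" → 8 new (b, b, f, q, m, z, h, m)
  "kinhu" → 5 new (k, i, n, h, u)
  "bbfqttku" → prefix "bbfq" already present; 4 new (t, t, k, u)
  "lbi" → 3 new (l, b, i)
  "kiusm" → prefix "ki" already present; 3 new (u, s, m)
  "kiqgntorym" → prefix "ki" already present; 8 new (q, g, n, t, o, r, y, m)
  "kiojwzegecn" → prefix "ki" already present; 9 new (o, j, w, z, e, g, e, c, n)
  "bbfqiognw" → prefix "bbfq" already present; 5 new (i, o, g, n, w)
  "bbfqx" → prefix "bbfq" already present; 1 new (x)
  "kixegx" → prefix "ki" already present; 4 new (x, e, g, x)
  "kiowphyjd" → prefix "kio" already present; 6 new (w, p, h, y, j, d)
  "lbyie" → prefix "lb" already present; 3 new (y, i, e)
  "kinjyp" → prefix "kin" already present; 3 new (j, y, p)
  "bbfqyuo" → prefix "bbfq" already present; 3 new (y, u, o)
  "lbmm" → prefix "lb" already present; 2 new (m, m)
  "lbhdjy" → prefix "lb" already present; 4 new (h, d, j, y)
  "bbfqiaosh" → prefix "bbfqi" already present; 4 new (a, o, s, h)
Total nodes = 8 + 5 + 4 + 3 + 3 + 8 + 9 + 5 + 1 + 4 + 6 + 3 + 3 + 3 + 2 + 4 + 4 = 75

75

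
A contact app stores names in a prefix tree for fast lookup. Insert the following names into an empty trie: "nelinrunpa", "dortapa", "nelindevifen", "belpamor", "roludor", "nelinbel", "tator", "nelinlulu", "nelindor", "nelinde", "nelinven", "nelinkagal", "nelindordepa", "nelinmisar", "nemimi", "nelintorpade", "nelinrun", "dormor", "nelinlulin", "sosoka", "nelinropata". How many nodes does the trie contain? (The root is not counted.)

97

Count nodes per top-level branch (shared prefixes stored once):
  'b'-branch (belpamor): 8 nodes
  'd'-branch (dormor, dortapa): 10 nodes
  'n'-branch (nelinbel, nelinde, nelindevifen, nelindor, nelindordepa, nelinkagal, nelinlulin, nelinlulu, nelinmisar, nelinropata, nelinrun, nelinrunpa, nelintorpade, nelinven, nemimi): 61 nodes
  'r'-branch (roludor): 7 nodes
  's'-branch (sosoka): 6 nodes
  't'-branch (tator): 5 nodes
Sum: 97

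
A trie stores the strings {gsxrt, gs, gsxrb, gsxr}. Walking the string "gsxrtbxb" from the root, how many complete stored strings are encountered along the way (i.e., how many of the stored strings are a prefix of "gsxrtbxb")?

Walk "gsxrtbxb" from the root; an end-of-word marker is hit whenever a stored word is a prefix of "gsxrtbxb".
Prefixes of the query that are stored words: "gs", "gsxr", "gsxrt"
Count: 3

3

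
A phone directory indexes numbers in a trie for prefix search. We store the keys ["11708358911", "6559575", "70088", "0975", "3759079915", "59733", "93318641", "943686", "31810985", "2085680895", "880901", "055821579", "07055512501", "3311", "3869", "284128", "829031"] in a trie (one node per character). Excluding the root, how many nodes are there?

Trace insertions, counting only characters that open a new branch:
  "11708358911" → 11 new (1, 1, 7, 0, 8, 3, 5, 8, 9, 1, 1)
  "6559575" → 7 new (6, 5, 5, 9, 5, 7, 5)
  "70088" → 5 new (7, 0, 0, 8, 8)
  "0975" → 4 new (0, 9, 7, 5)
  "3759079915" → 10 new (3, 7, 5, 9, 0, 7, 9, 9, 1, 5)
  "59733" → 5 new (5, 9, 7, 3, 3)
  "93318641" → 8 new (9, 3, 3, 1, 8, 6, 4, 1)
  "943686" → prefix "9" already present; 5 new (4, 3, 6, 8, 6)
  "31810985" → prefix "3" already present; 7 new (1, 8, 1, 0, 9, 8, 5)
  "2085680895" → 10 new (2, 0, 8, 5, 6, 8, 0, 8, 9, 5)
  "880901" → 6 new (8, 8, 0, 9, 0, 1)
  "055821579" → prefix "0" already present; 8 new (5, 5, 8, 2, 1, 5, 7, 9)
  "07055512501" → prefix "0" already present; 10 new (7, 0, 5, 5, 5, 1, 2, 5, 0, 1)
  "3311" → prefix "3" already present; 3 new (3, 1, 1)
  "3869" → prefix "3" already present; 3 new (8, 6, 9)
  "284128" → prefix "2" already present; 5 new (8, 4, 1, 2, 8)
  "829031" → prefix "8" already present; 5 new (2, 9, 0, 3, 1)
Total nodes = 11 + 7 + 5 + 4 + 10 + 5 + 8 + 5 + 7 + 10 + 6 + 8 + 10 + 3 + 3 + 5 + 5 = 112

112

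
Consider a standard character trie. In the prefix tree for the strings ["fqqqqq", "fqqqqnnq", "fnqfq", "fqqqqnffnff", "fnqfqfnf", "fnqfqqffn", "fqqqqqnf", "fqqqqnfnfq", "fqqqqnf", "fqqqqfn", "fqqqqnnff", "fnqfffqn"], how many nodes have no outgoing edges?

9

Leaves are exactly the stored words that no other stored word extends.
Those words: "fnqfffqn", "fnqfqfnf", "fnqfqqffn", "fqqqqfn", "fqqqqnffnff", "fqqqqnfnfq", "fqqqqnnff", "fqqqqnnq", "fqqqqqnf"
Leaf count: 9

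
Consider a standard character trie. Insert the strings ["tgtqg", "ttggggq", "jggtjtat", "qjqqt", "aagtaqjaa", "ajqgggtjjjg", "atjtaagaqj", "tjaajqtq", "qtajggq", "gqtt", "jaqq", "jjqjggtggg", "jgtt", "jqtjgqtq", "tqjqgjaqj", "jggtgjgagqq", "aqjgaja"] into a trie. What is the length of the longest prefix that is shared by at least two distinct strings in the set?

Look for the deepest trie node that still has at least two words in its subtree.
e.g. "jggtgjgagqq" and "jggtjtat" share the prefix "jggt" of length 4; no pair shares a longer one.
Longest shared-prefix length: 4

4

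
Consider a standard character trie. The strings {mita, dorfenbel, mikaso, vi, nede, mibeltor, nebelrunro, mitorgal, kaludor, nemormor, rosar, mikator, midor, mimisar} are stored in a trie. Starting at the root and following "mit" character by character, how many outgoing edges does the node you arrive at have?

2

Walk "mit" from the root, arriving at one node.
Characters that immediately follow "mit" among the stored strings: {a, o}.
That node has 2 child edges.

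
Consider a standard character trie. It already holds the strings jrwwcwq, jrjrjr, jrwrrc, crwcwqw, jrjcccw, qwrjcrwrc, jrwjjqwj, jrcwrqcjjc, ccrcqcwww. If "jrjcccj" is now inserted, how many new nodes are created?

1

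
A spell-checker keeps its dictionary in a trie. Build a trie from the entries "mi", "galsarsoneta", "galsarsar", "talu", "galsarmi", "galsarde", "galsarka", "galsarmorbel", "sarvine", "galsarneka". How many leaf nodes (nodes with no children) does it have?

Leaves are exactly the stored words that no other stored word extends.
Those words: "galsarde", "galsarka", "galsarmi", "galsarmorbel", "galsarneka", "galsarsar", "galsarsoneta", "mi", "sarvine", "talu"
Leaf count: 10

10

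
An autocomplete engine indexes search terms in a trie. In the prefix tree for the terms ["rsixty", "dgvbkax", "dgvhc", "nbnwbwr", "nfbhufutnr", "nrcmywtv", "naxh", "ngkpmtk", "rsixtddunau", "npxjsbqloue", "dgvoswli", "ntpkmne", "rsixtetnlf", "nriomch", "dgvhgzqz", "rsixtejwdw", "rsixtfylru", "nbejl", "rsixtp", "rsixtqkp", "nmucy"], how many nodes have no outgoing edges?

21

Leaves are exactly the stored words that no other stored word extends.
Those words: "dgvbkax", "dgvhc", "dgvhgzqz", "dgvoswli", "naxh", "nbejl", "nbnwbwr", "nfbhufutnr", "ngkpmtk", "nmucy", "npxjsbqloue", "nrcmywtv", "nriomch", "ntpkmne", "rsixtddunau", "rsixtejwdw", "rsixtetnlf", "rsixtfylru", "rsixtp", "rsixtqkp", "rsixty"
Leaf count: 21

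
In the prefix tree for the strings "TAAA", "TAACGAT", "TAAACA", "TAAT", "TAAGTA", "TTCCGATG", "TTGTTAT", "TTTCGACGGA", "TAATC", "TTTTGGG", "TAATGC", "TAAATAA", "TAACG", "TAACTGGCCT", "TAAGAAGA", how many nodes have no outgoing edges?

A leaf is a node with no children — equivalently, the end of a word that is not a proper prefix of any other stored word.
Those words: "TAAACA", "TAAATAA", "TAACGAT", "TAACTGGCCT", "TAAGAAGA", "TAAGTA", "TAATC", "TAATGC", "TTCCGATG", "TTGTTAT", "TTTCGACGGA", "TTTTGGG"
Leaf count: 12

12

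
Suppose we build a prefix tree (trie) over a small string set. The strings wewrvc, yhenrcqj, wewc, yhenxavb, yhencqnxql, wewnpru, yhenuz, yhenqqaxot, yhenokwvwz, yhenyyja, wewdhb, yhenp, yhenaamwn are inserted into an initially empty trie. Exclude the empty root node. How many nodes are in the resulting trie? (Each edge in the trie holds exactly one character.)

Insert word by word; a character creates a node only if that edge doesn't already exist:
  "wewrvc" → 6 new (w, e, w, r, v, c)
  "yhenrcqj" → 8 new (y, h, e, n, r, c, q, j)
  "wewc" → prefix "wew" already present; 1 new (c)
  "yhenxavb" → prefix "yhen" already present; 4 new (x, a, v, b)
  "yhencqnxql" → prefix "yhen" already present; 6 new (c, q, n, x, q, l)
  "wewnpru" → prefix "wew" already present; 4 new (n, p, r, u)
  "yhenuz" → prefix "yhen" already present; 2 new (u, z)
  "yhenqqaxot" → prefix "yhen" already present; 6 new (q, q, a, x, o, t)
  "yhenokwvwz" → prefix "yhen" already present; 6 new (o, k, w, v, w, z)
  "yhenyyja" → prefix "yhen" already present; 4 new (y, y, j, a)
  "wewdhb" → prefix "wew" already present; 3 new (d, h, b)
  "yhenp" → prefix "yhen" already present; 1 new (p)
  "yhenaamwn" → prefix "yhen" already present; 5 new (a, a, m, w, n)
Total nodes = 6 + 8 + 1 + 4 + 6 + 4 + 2 + 6 + 6 + 4 + 3 + 1 + 5 = 56

56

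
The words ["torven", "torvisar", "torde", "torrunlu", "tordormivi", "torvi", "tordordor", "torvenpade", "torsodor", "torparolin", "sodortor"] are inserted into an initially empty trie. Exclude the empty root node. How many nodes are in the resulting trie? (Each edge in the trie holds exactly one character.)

Insert word by word; a character creates a node only if that edge doesn't already exist:
  "torven" → 6 new (t, o, r, v, e, n)
  "torvisar" → prefix "torv" already present; 4 new (i, s, a, r)
  "torde" → prefix "tor" already present; 2 new (d, e)
  "torrunlu" → prefix "tor" already present; 5 new (r, u, n, l, u)
  "tordormivi" → prefix "tord" already present; 6 new (o, r, m, i, v, i)
  "torvi" → prefix "torvi" already present; 0 new (none)
  "tordordor" → prefix "tordor" already present; 3 new (d, o, r)
  "torvenpade" → prefix "torven" already present; 4 new (p, a, d, e)
  "torsodor" → prefix "tor" already present; 5 new (s, o, d, o, r)
  "torparolin" → prefix "tor" already present; 7 new (p, a, r, o, l, i, n)
  "sodortor" → 8 new (s, o, d, o, r, t, o, r)
Total nodes = 6 + 4 + 2 + 5 + 6 + 0 + 3 + 4 + 5 + 7 + 8 = 50

50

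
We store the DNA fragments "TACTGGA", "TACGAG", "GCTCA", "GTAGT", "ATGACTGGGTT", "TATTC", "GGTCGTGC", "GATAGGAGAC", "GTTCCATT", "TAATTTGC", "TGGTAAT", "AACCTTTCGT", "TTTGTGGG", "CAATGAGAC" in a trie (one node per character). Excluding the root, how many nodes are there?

Count nodes per top-level branch (shared prefixes stored once):
  'A'-branch (AACCTTTCGT, ATGACTGGGTT): 20 nodes
  'C'-branch (CAATGAGAC): 9 nodes
  'G'-branch (GATAGGAGAC, GCTCA, GGTCGTGC, GTAGT, GTTCCATT): 31 nodes
  'T'-branch (TAATTTGC, TACGAG, TACTGGA, TATTC, TGGTAAT, TTTGTGGG): 32 nodes
Sum: 92

92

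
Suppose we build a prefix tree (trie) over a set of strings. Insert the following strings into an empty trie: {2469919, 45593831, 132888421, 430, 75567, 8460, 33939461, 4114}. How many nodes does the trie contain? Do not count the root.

46

Insert word by word; a character creates a node only if that edge doesn't already exist:
  "2469919" → 7 new (2, 4, 6, 9, 9, 1, 9)
  "45593831" → 8 new (4, 5, 5, 9, 3, 8, 3, 1)
  "132888421" → 9 new (1, 3, 2, 8, 8, 8, 4, 2, 1)
  "430" → prefix "4" already present; 2 new (3, 0)
  "75567" → 5 new (7, 5, 5, 6, 7)
  "8460" → 4 new (8, 4, 6, 0)
  "33939461" → 8 new (3, 3, 9, 3, 9, 4, 6, 1)
  "4114" → prefix "4" already present; 3 new (1, 1, 4)
Total nodes = 7 + 8 + 9 + 2 + 5 + 4 + 8 + 3 = 46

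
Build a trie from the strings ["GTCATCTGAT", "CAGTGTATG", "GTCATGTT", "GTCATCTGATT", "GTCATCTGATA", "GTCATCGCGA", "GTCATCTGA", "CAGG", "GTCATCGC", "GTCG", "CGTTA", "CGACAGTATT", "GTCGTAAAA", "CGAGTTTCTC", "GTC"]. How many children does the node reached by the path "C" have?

Follow the path "C" to its node, then look at its outgoing edges.
Distinct next characters after "C": A, G.
That node has 2 child edges.

2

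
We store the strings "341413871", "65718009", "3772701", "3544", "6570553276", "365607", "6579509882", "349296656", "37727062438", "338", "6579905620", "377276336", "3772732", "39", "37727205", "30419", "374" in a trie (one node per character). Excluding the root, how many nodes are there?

80

Insert word by word; a character creates a node only if that edge doesn't already exist:
  "341413871" → 9 new (3, 4, 1, 4, 1, 3, 8, 7, 1)
  "65718009" → 8 new (6, 5, 7, 1, 8, 0, 0, 9)
  "3772701" → prefix "3" already present; 6 new (7, 7, 2, 7, 0, 1)
  "3544" → prefix "3" already present; 3 new (5, 4, 4)
  "6570553276" → prefix "657" already present; 7 new (0, 5, 5, 3, 2, 7, 6)
  "365607" → prefix "3" already present; 5 new (6, 5, 6, 0, 7)
  "6579509882" → prefix "657" already present; 7 new (9, 5, 0, 9, 8, 8, 2)
  "349296656" → prefix "34" already present; 7 new (9, 2, 9, 6, 6, 5, 6)
  "37727062438" → prefix "377270" already present; 5 new (6, 2, 4, 3, 8)
  "338" → prefix "3" already present; 2 new (3, 8)
  "6579905620" → prefix "6579" already present; 6 new (9, 0, 5, 6, 2, 0)
  "377276336" → prefix "37727" already present; 4 new (6, 3, 3, 6)
  "3772732" → prefix "37727" already present; 2 new (3, 2)
  "39" → prefix "3" already present; 1 new (9)
  "37727205" → prefix "37727" already present; 3 new (2, 0, 5)
  "30419" → prefix "3" already present; 4 new (0, 4, 1, 9)
  "374" → prefix "37" already present; 1 new (4)
Total nodes = 9 + 8 + 6 + 3 + 7 + 5 + 7 + 7 + 5 + 2 + 6 + 4 + 2 + 1 + 3 + 4 + 1 = 80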